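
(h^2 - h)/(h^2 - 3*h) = (h - 1)/(h - 3)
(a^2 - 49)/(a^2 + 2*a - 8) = (a^2 - 49)/(a^2 + 2*a - 8)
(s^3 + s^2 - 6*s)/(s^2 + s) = (s^2 + s - 6)/(s + 1)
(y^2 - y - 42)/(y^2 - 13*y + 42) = (y + 6)/(y - 6)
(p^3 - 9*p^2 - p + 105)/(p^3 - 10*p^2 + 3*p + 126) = (p - 5)/(p - 6)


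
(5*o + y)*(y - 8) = 5*o*y - 40*o + y^2 - 8*y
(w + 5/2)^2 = w^2 + 5*w + 25/4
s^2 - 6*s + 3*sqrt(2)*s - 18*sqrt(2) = (s - 6)*(s + 3*sqrt(2))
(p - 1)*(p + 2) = p^2 + p - 2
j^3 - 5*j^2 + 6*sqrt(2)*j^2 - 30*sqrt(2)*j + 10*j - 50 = (j - 5)*(j + sqrt(2))*(j + 5*sqrt(2))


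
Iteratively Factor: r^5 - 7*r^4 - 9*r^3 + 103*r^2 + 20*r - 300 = (r - 5)*(r^4 - 2*r^3 - 19*r^2 + 8*r + 60) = (r - 5)^2*(r^3 + 3*r^2 - 4*r - 12) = (r - 5)^2*(r + 3)*(r^2 - 4) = (r - 5)^2*(r - 2)*(r + 3)*(r + 2)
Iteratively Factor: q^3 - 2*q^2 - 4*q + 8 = (q + 2)*(q^2 - 4*q + 4) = (q - 2)*(q + 2)*(q - 2)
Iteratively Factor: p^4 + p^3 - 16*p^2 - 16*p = (p + 1)*(p^3 - 16*p) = p*(p + 1)*(p^2 - 16) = p*(p + 1)*(p + 4)*(p - 4)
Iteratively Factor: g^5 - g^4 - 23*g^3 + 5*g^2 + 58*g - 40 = (g - 1)*(g^4 - 23*g^2 - 18*g + 40) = (g - 1)*(g + 4)*(g^3 - 4*g^2 - 7*g + 10) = (g - 1)^2*(g + 4)*(g^2 - 3*g - 10) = (g - 1)^2*(g + 2)*(g + 4)*(g - 5)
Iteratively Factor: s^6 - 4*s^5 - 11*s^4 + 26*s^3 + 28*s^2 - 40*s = (s)*(s^5 - 4*s^4 - 11*s^3 + 26*s^2 + 28*s - 40) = s*(s + 2)*(s^4 - 6*s^3 + s^2 + 24*s - 20) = s*(s - 5)*(s + 2)*(s^3 - s^2 - 4*s + 4) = s*(s - 5)*(s - 1)*(s + 2)*(s^2 - 4) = s*(s - 5)*(s - 2)*(s - 1)*(s + 2)*(s + 2)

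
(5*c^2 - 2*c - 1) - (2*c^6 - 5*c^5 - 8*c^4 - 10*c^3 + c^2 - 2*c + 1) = -2*c^6 + 5*c^5 + 8*c^4 + 10*c^3 + 4*c^2 - 2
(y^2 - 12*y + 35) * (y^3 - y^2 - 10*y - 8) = y^5 - 13*y^4 + 37*y^3 + 77*y^2 - 254*y - 280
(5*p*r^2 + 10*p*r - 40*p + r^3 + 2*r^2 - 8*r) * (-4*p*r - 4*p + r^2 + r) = -20*p^2*r^3 - 60*p^2*r^2 + 120*p^2*r + 160*p^2 + p*r^4 + 3*p*r^3 - 6*p*r^2 - 8*p*r + r^5 + 3*r^4 - 6*r^3 - 8*r^2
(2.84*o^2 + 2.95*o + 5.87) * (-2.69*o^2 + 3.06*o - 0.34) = -7.6396*o^4 + 0.7549*o^3 - 7.7289*o^2 + 16.9592*o - 1.9958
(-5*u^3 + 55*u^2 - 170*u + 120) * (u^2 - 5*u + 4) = -5*u^5 + 80*u^4 - 465*u^3 + 1190*u^2 - 1280*u + 480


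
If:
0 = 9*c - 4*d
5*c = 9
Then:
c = 9/5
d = 81/20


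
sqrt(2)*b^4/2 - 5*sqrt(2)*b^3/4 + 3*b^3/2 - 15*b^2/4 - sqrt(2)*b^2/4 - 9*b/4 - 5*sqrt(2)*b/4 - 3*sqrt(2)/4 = (b - 3)*(b + 1/2)*(b + sqrt(2))*(sqrt(2)*b/2 + 1/2)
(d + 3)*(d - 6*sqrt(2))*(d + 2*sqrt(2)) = d^3 - 4*sqrt(2)*d^2 + 3*d^2 - 24*d - 12*sqrt(2)*d - 72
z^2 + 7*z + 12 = (z + 3)*(z + 4)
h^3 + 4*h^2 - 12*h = h*(h - 2)*(h + 6)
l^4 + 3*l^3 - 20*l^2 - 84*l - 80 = (l - 5)*(l + 2)^2*(l + 4)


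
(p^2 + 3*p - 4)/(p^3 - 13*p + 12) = 1/(p - 3)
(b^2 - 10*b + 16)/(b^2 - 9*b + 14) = (b - 8)/(b - 7)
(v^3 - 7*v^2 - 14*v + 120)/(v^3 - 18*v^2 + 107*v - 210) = (v + 4)/(v - 7)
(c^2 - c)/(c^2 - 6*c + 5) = c/(c - 5)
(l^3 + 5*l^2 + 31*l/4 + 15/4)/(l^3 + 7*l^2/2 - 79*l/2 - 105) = (l^2 + 5*l/2 + 3/2)/(l^2 + l - 42)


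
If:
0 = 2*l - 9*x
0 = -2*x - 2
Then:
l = -9/2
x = -1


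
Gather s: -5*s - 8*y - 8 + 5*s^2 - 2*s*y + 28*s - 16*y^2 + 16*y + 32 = 5*s^2 + s*(23 - 2*y) - 16*y^2 + 8*y + 24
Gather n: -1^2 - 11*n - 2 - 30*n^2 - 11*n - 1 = -30*n^2 - 22*n - 4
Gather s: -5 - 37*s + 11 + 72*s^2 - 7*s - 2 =72*s^2 - 44*s + 4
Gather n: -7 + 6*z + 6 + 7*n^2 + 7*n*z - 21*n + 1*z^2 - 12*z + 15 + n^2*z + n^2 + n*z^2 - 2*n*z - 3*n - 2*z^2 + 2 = n^2*(z + 8) + n*(z^2 + 5*z - 24) - z^2 - 6*z + 16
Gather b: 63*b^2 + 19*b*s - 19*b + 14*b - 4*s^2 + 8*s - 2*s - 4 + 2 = 63*b^2 + b*(19*s - 5) - 4*s^2 + 6*s - 2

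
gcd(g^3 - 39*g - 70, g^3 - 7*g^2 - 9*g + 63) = g - 7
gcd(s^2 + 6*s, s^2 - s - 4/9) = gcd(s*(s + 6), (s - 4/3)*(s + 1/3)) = 1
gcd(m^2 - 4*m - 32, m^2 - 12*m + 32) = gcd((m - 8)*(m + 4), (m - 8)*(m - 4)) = m - 8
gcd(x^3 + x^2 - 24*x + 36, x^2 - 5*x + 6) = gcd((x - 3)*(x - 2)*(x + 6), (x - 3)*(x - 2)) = x^2 - 5*x + 6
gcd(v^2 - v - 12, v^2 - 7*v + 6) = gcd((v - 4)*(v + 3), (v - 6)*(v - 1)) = 1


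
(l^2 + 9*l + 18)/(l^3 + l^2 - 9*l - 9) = (l + 6)/(l^2 - 2*l - 3)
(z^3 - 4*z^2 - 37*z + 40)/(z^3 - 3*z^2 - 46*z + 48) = (z + 5)/(z + 6)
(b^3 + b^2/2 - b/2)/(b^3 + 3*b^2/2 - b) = (b + 1)/(b + 2)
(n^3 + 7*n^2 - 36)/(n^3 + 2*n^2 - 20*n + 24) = (n + 3)/(n - 2)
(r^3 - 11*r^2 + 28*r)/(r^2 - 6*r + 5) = r*(r^2 - 11*r + 28)/(r^2 - 6*r + 5)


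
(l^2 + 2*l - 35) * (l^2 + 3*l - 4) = l^4 + 5*l^3 - 33*l^2 - 113*l + 140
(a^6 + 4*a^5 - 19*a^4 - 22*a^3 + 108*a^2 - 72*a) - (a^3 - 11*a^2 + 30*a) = a^6 + 4*a^5 - 19*a^4 - 23*a^3 + 119*a^2 - 102*a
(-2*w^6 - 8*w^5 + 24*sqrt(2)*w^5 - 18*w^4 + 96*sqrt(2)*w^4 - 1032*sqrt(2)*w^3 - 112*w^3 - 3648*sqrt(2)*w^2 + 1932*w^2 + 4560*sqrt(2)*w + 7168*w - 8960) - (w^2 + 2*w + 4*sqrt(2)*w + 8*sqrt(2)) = -2*w^6 - 8*w^5 + 24*sqrt(2)*w^5 - 18*w^4 + 96*sqrt(2)*w^4 - 1032*sqrt(2)*w^3 - 112*w^3 - 3648*sqrt(2)*w^2 + 1931*w^2 + 4556*sqrt(2)*w + 7166*w - 8960 - 8*sqrt(2)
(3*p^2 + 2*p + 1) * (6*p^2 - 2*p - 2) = 18*p^4 + 6*p^3 - 4*p^2 - 6*p - 2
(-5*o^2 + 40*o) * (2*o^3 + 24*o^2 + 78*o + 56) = -10*o^5 - 40*o^4 + 570*o^3 + 2840*o^2 + 2240*o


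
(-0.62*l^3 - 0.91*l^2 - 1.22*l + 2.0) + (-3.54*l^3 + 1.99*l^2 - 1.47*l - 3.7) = -4.16*l^3 + 1.08*l^2 - 2.69*l - 1.7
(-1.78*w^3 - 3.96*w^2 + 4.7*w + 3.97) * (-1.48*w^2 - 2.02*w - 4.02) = 2.6344*w^5 + 9.4564*w^4 + 8.1988*w^3 + 0.549599999999998*w^2 - 26.9134*w - 15.9594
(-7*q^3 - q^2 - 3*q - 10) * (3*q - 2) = -21*q^4 + 11*q^3 - 7*q^2 - 24*q + 20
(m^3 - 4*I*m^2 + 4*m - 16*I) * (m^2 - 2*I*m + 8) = m^5 - 6*I*m^4 + 4*m^3 - 56*I*m^2 - 128*I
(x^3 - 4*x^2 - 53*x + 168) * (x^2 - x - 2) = x^5 - 5*x^4 - 51*x^3 + 229*x^2 - 62*x - 336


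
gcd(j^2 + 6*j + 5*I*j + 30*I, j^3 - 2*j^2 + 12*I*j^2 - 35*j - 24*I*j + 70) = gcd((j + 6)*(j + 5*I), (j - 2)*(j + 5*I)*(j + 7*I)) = j + 5*I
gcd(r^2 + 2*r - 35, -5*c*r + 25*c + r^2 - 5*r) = r - 5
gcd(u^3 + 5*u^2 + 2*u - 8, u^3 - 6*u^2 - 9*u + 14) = u^2 + u - 2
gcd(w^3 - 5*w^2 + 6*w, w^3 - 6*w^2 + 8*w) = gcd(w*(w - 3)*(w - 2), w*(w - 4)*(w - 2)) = w^2 - 2*w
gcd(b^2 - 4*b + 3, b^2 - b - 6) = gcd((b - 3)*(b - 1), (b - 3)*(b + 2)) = b - 3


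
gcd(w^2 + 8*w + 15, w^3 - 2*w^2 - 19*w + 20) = 1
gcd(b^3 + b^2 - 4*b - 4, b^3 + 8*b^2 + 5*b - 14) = b + 2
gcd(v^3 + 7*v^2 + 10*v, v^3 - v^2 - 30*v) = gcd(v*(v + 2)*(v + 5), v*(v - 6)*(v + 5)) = v^2 + 5*v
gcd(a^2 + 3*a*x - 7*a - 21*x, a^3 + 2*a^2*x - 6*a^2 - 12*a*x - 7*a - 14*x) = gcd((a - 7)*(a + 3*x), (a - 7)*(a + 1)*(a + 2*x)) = a - 7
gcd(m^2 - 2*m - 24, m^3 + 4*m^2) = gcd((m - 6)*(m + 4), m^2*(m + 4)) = m + 4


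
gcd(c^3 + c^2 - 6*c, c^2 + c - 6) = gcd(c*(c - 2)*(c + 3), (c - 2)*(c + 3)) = c^2 + c - 6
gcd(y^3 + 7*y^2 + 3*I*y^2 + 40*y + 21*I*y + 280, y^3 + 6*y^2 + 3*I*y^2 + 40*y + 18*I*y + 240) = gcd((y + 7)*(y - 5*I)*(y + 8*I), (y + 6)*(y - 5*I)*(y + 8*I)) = y^2 + 3*I*y + 40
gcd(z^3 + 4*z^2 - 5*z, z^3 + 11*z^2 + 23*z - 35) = z^2 + 4*z - 5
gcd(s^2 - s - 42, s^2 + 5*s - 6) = s + 6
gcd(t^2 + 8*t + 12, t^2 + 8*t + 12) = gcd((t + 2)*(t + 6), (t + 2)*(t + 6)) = t^2 + 8*t + 12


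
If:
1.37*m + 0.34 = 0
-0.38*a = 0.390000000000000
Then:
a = -1.03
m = -0.25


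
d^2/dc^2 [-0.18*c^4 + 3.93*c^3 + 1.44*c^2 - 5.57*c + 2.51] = -2.16*c^2 + 23.58*c + 2.88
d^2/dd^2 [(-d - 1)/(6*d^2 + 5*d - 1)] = -72/(216*d^3 - 108*d^2 + 18*d - 1)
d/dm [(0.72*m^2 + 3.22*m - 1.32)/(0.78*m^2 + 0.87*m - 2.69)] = (-1.8852*m^2 - 1.8144*m - 7.5134)/(0.6084*m^4 + 1.3572*m^3 - 3.4395*m^2 - 4.6806*m + 7.2361)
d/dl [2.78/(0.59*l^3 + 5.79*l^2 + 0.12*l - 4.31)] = (-4.9206*l^2 - 32.1924*l - 0.3336)/(0.59*l^3 + 5.79*l^2 + 0.12*l - 4.31)^2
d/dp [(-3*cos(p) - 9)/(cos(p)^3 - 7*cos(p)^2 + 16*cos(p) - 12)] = 6*(sin(p)^2 - 3*cos(p) + 14)*sin(p)/((cos(p) - 3)^2*(cos(p) - 2)^3)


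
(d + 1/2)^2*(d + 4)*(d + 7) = d^4 + 12*d^3 + 157*d^2/4 + 123*d/4 + 7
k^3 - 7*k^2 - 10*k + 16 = (k - 8)*(k - 1)*(k + 2)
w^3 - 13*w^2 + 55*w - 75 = (w - 5)^2*(w - 3)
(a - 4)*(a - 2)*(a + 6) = a^3 - 28*a + 48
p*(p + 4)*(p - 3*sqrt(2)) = p^3 - 3*sqrt(2)*p^2 + 4*p^2 - 12*sqrt(2)*p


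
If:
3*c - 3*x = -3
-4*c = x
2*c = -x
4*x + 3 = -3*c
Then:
No Solution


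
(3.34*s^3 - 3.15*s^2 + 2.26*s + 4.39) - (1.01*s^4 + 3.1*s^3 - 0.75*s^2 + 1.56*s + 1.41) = -1.01*s^4 + 0.24*s^3 - 2.4*s^2 + 0.7*s + 2.98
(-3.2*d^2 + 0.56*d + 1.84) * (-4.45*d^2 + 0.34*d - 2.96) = 14.24*d^4 - 3.58*d^3 + 1.4744*d^2 - 1.032*d - 5.4464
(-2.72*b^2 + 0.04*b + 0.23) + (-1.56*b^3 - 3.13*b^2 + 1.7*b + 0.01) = -1.56*b^3 - 5.85*b^2 + 1.74*b + 0.24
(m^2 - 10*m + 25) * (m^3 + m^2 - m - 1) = m^5 - 9*m^4 + 14*m^3 + 34*m^2 - 15*m - 25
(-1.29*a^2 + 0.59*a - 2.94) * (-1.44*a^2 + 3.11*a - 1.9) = 1.8576*a^4 - 4.8615*a^3 + 8.5195*a^2 - 10.2644*a + 5.586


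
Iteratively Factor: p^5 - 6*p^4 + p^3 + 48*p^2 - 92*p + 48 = (p - 2)*(p^4 - 4*p^3 - 7*p^2 + 34*p - 24) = (p - 2)*(p + 3)*(p^3 - 7*p^2 + 14*p - 8) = (p - 2)^2*(p + 3)*(p^2 - 5*p + 4) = (p - 4)*(p - 2)^2*(p + 3)*(p - 1)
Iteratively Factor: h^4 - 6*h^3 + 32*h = (h - 4)*(h^3 - 2*h^2 - 8*h) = (h - 4)^2*(h^2 + 2*h) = h*(h - 4)^2*(h + 2)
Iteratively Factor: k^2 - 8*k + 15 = (k - 3)*(k - 5)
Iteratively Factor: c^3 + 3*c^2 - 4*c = (c)*(c^2 + 3*c - 4) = c*(c + 4)*(c - 1)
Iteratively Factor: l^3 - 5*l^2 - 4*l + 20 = (l - 5)*(l^2 - 4) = (l - 5)*(l + 2)*(l - 2)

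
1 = 1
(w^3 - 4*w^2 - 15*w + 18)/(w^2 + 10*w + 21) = (w^2 - 7*w + 6)/(w + 7)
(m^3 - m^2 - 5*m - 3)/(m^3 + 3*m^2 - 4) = (m^3 - m^2 - 5*m - 3)/(m^3 + 3*m^2 - 4)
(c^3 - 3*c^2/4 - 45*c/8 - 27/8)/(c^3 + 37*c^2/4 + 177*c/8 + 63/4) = (4*c^2 - 9*c - 9)/(4*c^2 + 31*c + 42)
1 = 1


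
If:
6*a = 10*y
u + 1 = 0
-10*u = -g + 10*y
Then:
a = 5*y/3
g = 10*y - 10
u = -1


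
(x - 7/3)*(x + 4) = x^2 + 5*x/3 - 28/3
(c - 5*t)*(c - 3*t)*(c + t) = c^3 - 7*c^2*t + 7*c*t^2 + 15*t^3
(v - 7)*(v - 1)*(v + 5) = v^3 - 3*v^2 - 33*v + 35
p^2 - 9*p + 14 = (p - 7)*(p - 2)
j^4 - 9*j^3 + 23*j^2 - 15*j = j*(j - 5)*(j - 3)*(j - 1)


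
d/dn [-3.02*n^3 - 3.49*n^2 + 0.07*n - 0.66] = -9.06*n^2 - 6.98*n + 0.07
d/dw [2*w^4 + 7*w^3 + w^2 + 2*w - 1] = 8*w^3 + 21*w^2 + 2*w + 2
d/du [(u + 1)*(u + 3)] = 2*u + 4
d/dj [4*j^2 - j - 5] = 8*j - 1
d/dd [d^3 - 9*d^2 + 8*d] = 3*d^2 - 18*d + 8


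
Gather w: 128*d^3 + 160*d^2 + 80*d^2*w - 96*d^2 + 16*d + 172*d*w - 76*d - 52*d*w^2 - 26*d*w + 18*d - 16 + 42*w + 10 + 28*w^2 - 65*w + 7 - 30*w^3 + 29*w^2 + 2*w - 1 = 128*d^3 + 64*d^2 - 42*d - 30*w^3 + w^2*(57 - 52*d) + w*(80*d^2 + 146*d - 21)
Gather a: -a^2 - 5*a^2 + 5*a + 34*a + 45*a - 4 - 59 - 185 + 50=-6*a^2 + 84*a - 198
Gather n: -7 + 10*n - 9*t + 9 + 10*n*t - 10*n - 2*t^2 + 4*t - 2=10*n*t - 2*t^2 - 5*t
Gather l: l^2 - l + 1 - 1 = l^2 - l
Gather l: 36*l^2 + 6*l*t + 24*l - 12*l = 36*l^2 + l*(6*t + 12)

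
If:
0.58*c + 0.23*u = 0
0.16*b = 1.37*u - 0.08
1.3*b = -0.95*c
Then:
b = 0.02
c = -0.02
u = 0.06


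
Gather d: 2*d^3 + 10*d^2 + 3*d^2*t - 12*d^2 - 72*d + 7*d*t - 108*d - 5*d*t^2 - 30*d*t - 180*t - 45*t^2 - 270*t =2*d^3 + d^2*(3*t - 2) + d*(-5*t^2 - 23*t - 180) - 45*t^2 - 450*t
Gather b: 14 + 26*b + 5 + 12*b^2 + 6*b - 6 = 12*b^2 + 32*b + 13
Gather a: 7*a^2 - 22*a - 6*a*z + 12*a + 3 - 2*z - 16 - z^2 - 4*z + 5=7*a^2 + a*(-6*z - 10) - z^2 - 6*z - 8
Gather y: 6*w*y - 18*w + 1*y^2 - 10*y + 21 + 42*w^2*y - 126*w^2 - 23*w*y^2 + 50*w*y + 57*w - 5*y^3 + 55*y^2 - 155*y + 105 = -126*w^2 + 39*w - 5*y^3 + y^2*(56 - 23*w) + y*(42*w^2 + 56*w - 165) + 126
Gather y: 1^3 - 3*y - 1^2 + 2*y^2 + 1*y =2*y^2 - 2*y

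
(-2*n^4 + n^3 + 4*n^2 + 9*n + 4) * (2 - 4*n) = 8*n^5 - 8*n^4 - 14*n^3 - 28*n^2 + 2*n + 8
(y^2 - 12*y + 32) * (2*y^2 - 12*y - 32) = 2*y^4 - 36*y^3 + 176*y^2 - 1024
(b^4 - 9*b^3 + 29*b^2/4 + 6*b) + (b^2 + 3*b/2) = b^4 - 9*b^3 + 33*b^2/4 + 15*b/2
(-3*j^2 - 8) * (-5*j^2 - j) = 15*j^4 + 3*j^3 + 40*j^2 + 8*j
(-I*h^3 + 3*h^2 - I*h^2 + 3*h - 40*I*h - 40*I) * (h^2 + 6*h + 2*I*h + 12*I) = -I*h^5 + 5*h^4 - 7*I*h^4 + 35*h^3 - 40*I*h^3 + 110*h^2 - 238*I*h^2 + 560*h - 204*I*h + 480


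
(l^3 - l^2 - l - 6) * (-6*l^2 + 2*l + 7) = -6*l^5 + 8*l^4 + 11*l^3 + 27*l^2 - 19*l - 42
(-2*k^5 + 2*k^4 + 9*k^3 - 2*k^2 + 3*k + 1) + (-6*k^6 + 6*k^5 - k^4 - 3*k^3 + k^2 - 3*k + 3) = -6*k^6 + 4*k^5 + k^4 + 6*k^3 - k^2 + 4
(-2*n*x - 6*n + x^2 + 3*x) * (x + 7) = -2*n*x^2 - 20*n*x - 42*n + x^3 + 10*x^2 + 21*x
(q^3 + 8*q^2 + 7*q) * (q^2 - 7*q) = q^5 + q^4 - 49*q^3 - 49*q^2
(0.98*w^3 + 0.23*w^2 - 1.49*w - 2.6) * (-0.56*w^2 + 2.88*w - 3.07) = -0.5488*w^5 + 2.6936*w^4 - 1.5118*w^3 - 3.5413*w^2 - 2.9137*w + 7.982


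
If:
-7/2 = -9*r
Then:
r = 7/18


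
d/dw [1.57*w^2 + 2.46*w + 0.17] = 3.14*w + 2.46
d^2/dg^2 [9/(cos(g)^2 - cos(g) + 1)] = 9*(4*sin(g)^4 + sin(g)^2 + 19*cos(g)/4 - 3*cos(3*g)/4 - 5)/(sin(g)^2 + cos(g) - 2)^3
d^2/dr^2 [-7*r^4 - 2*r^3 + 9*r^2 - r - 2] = -84*r^2 - 12*r + 18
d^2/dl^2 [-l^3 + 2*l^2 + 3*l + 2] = 4 - 6*l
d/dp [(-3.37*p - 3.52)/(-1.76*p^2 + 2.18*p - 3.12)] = (-5.9312*p^2 - 12.3904*p + 18.188)/(3.0976*p^4 - 7.6736*p^3 + 15.7348*p^2 - 13.6032*p + 9.7344)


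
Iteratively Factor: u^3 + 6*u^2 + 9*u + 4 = (u + 4)*(u^2 + 2*u + 1) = (u + 1)*(u + 4)*(u + 1)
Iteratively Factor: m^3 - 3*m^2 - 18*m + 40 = (m + 4)*(m^2 - 7*m + 10) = (m - 2)*(m + 4)*(m - 5)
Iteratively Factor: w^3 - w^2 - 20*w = (w)*(w^2 - w - 20) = w*(w - 5)*(w + 4)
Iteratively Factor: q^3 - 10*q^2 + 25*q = (q)*(q^2 - 10*q + 25) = q*(q - 5)*(q - 5)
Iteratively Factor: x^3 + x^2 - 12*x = (x - 3)*(x^2 + 4*x) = x*(x - 3)*(x + 4)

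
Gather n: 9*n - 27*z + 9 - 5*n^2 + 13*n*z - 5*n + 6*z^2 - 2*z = -5*n^2 + n*(13*z + 4) + 6*z^2 - 29*z + 9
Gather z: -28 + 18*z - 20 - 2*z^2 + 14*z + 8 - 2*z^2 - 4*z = -4*z^2 + 28*z - 40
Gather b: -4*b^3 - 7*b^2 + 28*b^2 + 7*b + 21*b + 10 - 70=-4*b^3 + 21*b^2 + 28*b - 60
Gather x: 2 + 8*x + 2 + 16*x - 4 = 24*x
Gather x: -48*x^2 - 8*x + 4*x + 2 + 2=-48*x^2 - 4*x + 4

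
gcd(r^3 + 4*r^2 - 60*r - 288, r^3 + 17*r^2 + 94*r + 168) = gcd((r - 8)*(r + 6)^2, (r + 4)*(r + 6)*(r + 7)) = r + 6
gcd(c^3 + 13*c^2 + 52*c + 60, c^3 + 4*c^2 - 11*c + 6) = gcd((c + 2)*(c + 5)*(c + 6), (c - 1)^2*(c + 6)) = c + 6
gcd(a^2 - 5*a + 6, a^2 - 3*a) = a - 3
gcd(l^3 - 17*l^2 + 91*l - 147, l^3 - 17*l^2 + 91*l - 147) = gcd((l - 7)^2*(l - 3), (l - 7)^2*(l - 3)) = l^3 - 17*l^2 + 91*l - 147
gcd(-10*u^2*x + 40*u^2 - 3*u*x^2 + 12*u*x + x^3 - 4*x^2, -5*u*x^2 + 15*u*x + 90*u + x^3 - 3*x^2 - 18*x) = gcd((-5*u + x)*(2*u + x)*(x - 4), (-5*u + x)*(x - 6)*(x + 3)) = -5*u + x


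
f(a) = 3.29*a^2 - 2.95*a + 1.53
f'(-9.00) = -62.17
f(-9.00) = 294.57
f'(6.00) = 36.53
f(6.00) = 102.27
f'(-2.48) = -19.27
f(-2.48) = 29.08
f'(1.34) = 5.87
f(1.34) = 3.48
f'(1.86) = 9.29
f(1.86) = 7.43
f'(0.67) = 1.46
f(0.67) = 1.03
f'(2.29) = 12.12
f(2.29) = 12.03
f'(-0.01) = -3.02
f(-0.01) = 1.56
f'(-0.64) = -7.16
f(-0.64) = 4.77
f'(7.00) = 43.11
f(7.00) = 142.09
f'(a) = 6.58*a - 2.95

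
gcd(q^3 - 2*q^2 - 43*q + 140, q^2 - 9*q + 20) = q^2 - 9*q + 20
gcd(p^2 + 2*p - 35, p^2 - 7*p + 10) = p - 5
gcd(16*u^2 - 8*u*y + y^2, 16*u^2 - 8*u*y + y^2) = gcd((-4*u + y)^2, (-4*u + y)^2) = 16*u^2 - 8*u*y + y^2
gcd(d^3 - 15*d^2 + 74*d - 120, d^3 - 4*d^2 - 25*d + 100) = d^2 - 9*d + 20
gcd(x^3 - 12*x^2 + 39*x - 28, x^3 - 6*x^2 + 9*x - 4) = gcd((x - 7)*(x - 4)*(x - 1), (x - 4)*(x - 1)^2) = x^2 - 5*x + 4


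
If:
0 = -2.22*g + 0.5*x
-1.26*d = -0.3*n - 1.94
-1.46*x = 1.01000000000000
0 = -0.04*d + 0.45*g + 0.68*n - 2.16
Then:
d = 2.35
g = -0.16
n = 3.42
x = -0.69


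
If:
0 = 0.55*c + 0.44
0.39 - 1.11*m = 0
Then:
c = -0.80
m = 0.35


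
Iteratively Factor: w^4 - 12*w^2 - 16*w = (w + 2)*(w^3 - 2*w^2 - 8*w) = (w - 4)*(w + 2)*(w^2 + 2*w) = (w - 4)*(w + 2)^2*(w)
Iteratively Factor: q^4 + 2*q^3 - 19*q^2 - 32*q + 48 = (q + 3)*(q^3 - q^2 - 16*q + 16) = (q + 3)*(q + 4)*(q^2 - 5*q + 4) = (q - 1)*(q + 3)*(q + 4)*(q - 4)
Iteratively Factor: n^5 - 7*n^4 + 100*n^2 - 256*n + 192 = (n - 2)*(n^4 - 5*n^3 - 10*n^2 + 80*n - 96) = (n - 3)*(n - 2)*(n^3 - 2*n^2 - 16*n + 32) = (n - 4)*(n - 3)*(n - 2)*(n^2 + 2*n - 8) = (n - 4)*(n - 3)*(n - 2)*(n + 4)*(n - 2)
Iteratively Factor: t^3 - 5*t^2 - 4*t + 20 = (t - 5)*(t^2 - 4) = (t - 5)*(t + 2)*(t - 2)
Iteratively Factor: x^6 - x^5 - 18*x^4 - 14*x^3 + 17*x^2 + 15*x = (x + 3)*(x^5 - 4*x^4 - 6*x^3 + 4*x^2 + 5*x) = (x + 1)*(x + 3)*(x^4 - 5*x^3 - x^2 + 5*x) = (x + 1)^2*(x + 3)*(x^3 - 6*x^2 + 5*x) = x*(x + 1)^2*(x + 3)*(x^2 - 6*x + 5) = x*(x - 1)*(x + 1)^2*(x + 3)*(x - 5)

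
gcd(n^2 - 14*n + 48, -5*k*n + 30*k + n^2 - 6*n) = n - 6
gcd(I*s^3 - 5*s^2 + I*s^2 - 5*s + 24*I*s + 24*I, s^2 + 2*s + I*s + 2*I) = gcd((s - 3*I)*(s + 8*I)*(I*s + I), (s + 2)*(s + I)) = 1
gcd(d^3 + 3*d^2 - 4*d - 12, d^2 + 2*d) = d + 2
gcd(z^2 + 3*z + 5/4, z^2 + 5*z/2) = z + 5/2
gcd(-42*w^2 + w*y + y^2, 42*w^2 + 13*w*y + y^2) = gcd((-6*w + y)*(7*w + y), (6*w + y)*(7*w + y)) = 7*w + y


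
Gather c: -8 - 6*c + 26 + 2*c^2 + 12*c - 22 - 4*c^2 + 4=-2*c^2 + 6*c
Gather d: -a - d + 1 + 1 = -a - d + 2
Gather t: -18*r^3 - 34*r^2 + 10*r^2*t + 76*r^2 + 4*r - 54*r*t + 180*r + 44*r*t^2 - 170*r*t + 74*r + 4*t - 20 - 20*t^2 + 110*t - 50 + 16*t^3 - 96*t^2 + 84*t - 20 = -18*r^3 + 42*r^2 + 258*r + 16*t^3 + t^2*(44*r - 116) + t*(10*r^2 - 224*r + 198) - 90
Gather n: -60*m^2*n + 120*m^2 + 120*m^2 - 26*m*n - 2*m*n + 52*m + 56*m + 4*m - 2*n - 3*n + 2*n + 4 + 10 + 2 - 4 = 240*m^2 + 112*m + n*(-60*m^2 - 28*m - 3) + 12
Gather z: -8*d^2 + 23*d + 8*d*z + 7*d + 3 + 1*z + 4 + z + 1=-8*d^2 + 30*d + z*(8*d + 2) + 8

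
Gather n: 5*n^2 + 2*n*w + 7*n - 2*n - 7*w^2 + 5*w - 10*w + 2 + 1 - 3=5*n^2 + n*(2*w + 5) - 7*w^2 - 5*w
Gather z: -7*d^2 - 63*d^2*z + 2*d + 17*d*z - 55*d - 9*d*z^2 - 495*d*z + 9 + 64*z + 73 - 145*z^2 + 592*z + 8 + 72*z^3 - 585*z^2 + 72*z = -7*d^2 - 53*d + 72*z^3 + z^2*(-9*d - 730) + z*(-63*d^2 - 478*d + 728) + 90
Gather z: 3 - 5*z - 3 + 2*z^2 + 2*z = 2*z^2 - 3*z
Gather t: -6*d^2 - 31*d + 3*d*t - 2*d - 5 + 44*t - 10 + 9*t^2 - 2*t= -6*d^2 - 33*d + 9*t^2 + t*(3*d + 42) - 15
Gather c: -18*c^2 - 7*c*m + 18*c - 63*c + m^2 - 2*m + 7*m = -18*c^2 + c*(-7*m - 45) + m^2 + 5*m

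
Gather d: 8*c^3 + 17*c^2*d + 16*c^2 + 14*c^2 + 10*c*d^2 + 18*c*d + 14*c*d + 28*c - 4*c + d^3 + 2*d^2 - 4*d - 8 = 8*c^3 + 30*c^2 + 24*c + d^3 + d^2*(10*c + 2) + d*(17*c^2 + 32*c - 4) - 8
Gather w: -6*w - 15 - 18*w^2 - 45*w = -18*w^2 - 51*w - 15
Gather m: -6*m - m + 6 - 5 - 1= -7*m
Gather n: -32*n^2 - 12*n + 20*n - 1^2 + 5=-32*n^2 + 8*n + 4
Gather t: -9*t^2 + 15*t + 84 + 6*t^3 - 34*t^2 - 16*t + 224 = 6*t^3 - 43*t^2 - t + 308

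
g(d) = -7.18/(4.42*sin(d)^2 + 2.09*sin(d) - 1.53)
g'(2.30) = -6.72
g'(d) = -7.18*(-8.84*sin(d)*cos(d) - 2.09*cos(d))/(4.42*sin(d)^2 + 2.09*sin(d) - 1.53)^2 = (63.4712*sin(d) + 15.0062)*cos(d)/(4.42*sin(d)^2 + 2.09*sin(d) - 1.53)^2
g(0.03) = 4.91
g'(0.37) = 918.98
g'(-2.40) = 24.01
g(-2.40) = 7.76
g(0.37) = 36.59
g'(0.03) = 7.89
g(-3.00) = 4.13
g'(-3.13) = -5.91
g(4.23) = -82.24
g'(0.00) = 6.41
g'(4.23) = 2508.78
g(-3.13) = 4.62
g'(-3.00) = -1.99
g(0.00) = 4.69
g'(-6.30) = 5.70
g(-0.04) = 4.47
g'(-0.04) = 4.83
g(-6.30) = 4.59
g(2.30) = -2.89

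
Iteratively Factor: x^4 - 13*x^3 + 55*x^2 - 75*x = (x - 5)*(x^3 - 8*x^2 + 15*x) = x*(x - 5)*(x^2 - 8*x + 15) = x*(x - 5)*(x - 3)*(x - 5)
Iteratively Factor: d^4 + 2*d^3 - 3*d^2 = (d + 3)*(d^3 - d^2) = d*(d + 3)*(d^2 - d) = d*(d - 1)*(d + 3)*(d)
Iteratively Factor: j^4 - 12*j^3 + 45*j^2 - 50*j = (j - 5)*(j^3 - 7*j^2 + 10*j) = j*(j - 5)*(j^2 - 7*j + 10) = j*(j - 5)^2*(j - 2)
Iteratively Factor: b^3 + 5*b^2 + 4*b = (b)*(b^2 + 5*b + 4) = b*(b + 4)*(b + 1)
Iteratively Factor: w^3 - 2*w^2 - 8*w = (w - 4)*(w^2 + 2*w) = (w - 4)*(w + 2)*(w)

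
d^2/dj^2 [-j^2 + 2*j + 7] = -2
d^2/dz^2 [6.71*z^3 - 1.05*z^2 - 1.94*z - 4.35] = 40.26*z - 2.1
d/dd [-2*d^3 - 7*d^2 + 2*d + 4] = -6*d^2 - 14*d + 2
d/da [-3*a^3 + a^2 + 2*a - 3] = -9*a^2 + 2*a + 2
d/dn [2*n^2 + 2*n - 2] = 4*n + 2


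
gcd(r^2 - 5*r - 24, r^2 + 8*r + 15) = r + 3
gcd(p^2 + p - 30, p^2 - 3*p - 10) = p - 5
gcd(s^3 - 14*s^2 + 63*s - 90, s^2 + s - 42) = s - 6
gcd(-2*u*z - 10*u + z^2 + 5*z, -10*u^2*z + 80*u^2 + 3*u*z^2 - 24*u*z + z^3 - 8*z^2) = -2*u + z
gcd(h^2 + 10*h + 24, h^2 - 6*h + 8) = 1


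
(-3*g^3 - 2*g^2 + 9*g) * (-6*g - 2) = 18*g^4 + 18*g^3 - 50*g^2 - 18*g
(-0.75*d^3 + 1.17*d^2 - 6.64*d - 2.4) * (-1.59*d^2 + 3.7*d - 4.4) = 1.1925*d^5 - 4.6353*d^4 + 18.1866*d^3 - 25.9*d^2 + 20.336*d + 10.56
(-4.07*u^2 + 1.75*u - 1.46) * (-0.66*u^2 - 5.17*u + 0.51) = 2.6862*u^4 + 19.8869*u^3 - 10.1596*u^2 + 8.4407*u - 0.7446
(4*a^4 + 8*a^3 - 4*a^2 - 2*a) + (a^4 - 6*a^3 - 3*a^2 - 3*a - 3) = 5*a^4 + 2*a^3 - 7*a^2 - 5*a - 3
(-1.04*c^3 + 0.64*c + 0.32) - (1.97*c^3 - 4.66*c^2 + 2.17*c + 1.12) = -3.01*c^3 + 4.66*c^2 - 1.53*c - 0.8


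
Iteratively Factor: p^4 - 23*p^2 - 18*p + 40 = (p + 2)*(p^3 - 2*p^2 - 19*p + 20) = (p + 2)*(p + 4)*(p^2 - 6*p + 5) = (p - 5)*(p + 2)*(p + 4)*(p - 1)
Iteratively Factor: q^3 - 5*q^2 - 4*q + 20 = (q + 2)*(q^2 - 7*q + 10) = (q - 5)*(q + 2)*(q - 2)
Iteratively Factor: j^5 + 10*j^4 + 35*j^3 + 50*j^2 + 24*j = (j + 4)*(j^4 + 6*j^3 + 11*j^2 + 6*j) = (j + 2)*(j + 4)*(j^3 + 4*j^2 + 3*j) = (j + 2)*(j + 3)*(j + 4)*(j^2 + j) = (j + 1)*(j + 2)*(j + 3)*(j + 4)*(j)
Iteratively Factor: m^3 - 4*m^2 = (m)*(m^2 - 4*m) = m^2*(m - 4)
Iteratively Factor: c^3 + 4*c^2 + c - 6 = (c + 3)*(c^2 + c - 2) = (c - 1)*(c + 3)*(c + 2)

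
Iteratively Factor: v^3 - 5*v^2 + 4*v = (v - 4)*(v^2 - v) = v*(v - 4)*(v - 1)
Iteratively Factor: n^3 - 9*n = (n + 3)*(n^2 - 3*n) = (n - 3)*(n + 3)*(n)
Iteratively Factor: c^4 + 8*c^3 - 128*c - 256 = (c + 4)*(c^3 + 4*c^2 - 16*c - 64) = (c + 4)^2*(c^2 - 16) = (c + 4)^3*(c - 4)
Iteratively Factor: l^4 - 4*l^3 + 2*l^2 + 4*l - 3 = (l - 3)*(l^3 - l^2 - l + 1) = (l - 3)*(l + 1)*(l^2 - 2*l + 1) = (l - 3)*(l - 1)*(l + 1)*(l - 1)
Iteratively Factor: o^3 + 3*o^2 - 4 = (o - 1)*(o^2 + 4*o + 4) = (o - 1)*(o + 2)*(o + 2)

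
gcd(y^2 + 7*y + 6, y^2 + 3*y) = 1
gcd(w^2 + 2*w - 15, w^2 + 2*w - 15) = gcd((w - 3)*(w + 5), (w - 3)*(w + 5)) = w^2 + 2*w - 15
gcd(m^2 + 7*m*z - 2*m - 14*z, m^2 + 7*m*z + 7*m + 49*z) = m + 7*z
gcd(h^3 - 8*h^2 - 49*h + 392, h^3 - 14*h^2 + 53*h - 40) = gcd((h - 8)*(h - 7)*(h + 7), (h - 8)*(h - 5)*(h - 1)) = h - 8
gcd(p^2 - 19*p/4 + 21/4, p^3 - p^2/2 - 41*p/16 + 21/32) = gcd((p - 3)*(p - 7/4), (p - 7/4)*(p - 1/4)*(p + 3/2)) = p - 7/4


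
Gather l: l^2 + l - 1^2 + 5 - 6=l^2 + l - 2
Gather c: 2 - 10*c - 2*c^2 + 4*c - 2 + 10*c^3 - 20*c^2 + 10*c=10*c^3 - 22*c^2 + 4*c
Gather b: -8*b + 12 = 12 - 8*b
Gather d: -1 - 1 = -2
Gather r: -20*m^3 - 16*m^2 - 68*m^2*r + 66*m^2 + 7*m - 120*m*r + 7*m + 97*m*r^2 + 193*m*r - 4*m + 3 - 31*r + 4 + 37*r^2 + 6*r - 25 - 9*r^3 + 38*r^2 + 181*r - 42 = -20*m^3 + 50*m^2 + 10*m - 9*r^3 + r^2*(97*m + 75) + r*(-68*m^2 + 73*m + 156) - 60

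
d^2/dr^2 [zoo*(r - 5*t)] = 0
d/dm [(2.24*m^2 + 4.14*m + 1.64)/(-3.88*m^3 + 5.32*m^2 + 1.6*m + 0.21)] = (8.6912*m^4 + 32.1264*m^3 + 0.648799999999998*m^2 - 16.5088*m - 1.7546)/(15.0544*m^6 - 41.2832*m^5 + 15.8864*m^4 + 15.3944*m^3 + 4.7944*m^2 + 0.672*m + 0.0441)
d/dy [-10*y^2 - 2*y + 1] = -20*y - 2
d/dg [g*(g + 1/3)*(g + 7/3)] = 3*g^2 + 16*g/3 + 7/9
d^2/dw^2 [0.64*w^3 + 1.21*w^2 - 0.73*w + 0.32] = 3.84*w + 2.42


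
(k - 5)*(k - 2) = k^2 - 7*k + 10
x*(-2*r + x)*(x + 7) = -2*r*x^2 - 14*r*x + x^3 + 7*x^2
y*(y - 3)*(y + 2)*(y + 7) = y^4 + 6*y^3 - 13*y^2 - 42*y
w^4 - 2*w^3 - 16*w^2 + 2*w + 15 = (w - 5)*(w - 1)*(w + 1)*(w + 3)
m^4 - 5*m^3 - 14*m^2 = m^2*(m - 7)*(m + 2)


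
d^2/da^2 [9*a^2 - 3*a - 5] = 18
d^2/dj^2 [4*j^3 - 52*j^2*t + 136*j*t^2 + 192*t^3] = 24*j - 104*t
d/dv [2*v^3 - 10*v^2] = 2*v*(3*v - 10)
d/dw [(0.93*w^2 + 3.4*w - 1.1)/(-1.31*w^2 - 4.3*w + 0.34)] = (0.455*w^2 - 2.2496*w - 3.574)/(1.7161*w^4 + 11.266*w^3 + 17.5992*w^2 - 2.924*w + 0.1156)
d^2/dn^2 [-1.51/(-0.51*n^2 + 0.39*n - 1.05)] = (-0.785502*n^2 + 0.600678*n + 1.51*(1.02*n - 0.39)*(2.04*n - 0.78) - 1.61721)/(0.51*n^2 - 0.39*n + 1.05)^3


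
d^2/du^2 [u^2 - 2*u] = 2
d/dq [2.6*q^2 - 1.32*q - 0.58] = 5.2*q - 1.32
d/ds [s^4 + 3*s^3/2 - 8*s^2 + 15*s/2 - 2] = 4*s^3 + 9*s^2/2 - 16*s + 15/2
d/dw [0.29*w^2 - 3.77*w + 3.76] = 0.58*w - 3.77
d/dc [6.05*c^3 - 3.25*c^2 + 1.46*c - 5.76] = 18.15*c^2 - 6.5*c + 1.46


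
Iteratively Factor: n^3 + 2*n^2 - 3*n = (n + 3)*(n^2 - n) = (n - 1)*(n + 3)*(n)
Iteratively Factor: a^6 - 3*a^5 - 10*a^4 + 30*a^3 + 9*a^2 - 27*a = (a - 3)*(a^5 - 10*a^3 + 9*a) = (a - 3)*(a - 1)*(a^4 + a^3 - 9*a^2 - 9*a) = (a - 3)^2*(a - 1)*(a^3 + 4*a^2 + 3*a) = (a - 3)^2*(a - 1)*(a + 1)*(a^2 + 3*a) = a*(a - 3)^2*(a - 1)*(a + 1)*(a + 3)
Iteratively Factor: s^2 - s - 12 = (s - 4)*(s + 3)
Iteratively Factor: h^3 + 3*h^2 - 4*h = (h)*(h^2 + 3*h - 4) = h*(h + 4)*(h - 1)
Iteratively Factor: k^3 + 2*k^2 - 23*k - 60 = (k - 5)*(k^2 + 7*k + 12) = (k - 5)*(k + 4)*(k + 3)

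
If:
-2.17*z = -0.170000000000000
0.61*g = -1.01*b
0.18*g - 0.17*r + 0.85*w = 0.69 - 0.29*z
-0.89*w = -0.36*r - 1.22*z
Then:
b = 1.44186224177973*w - 2.08751521593532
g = 3.45637765261421 - 2.38734567901235*w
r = 2.47222222222222*w - 0.265488991295443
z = 0.08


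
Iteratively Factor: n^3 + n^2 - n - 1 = (n + 1)*(n^2 - 1) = (n - 1)*(n + 1)*(n + 1)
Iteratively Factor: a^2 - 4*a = (a - 4)*(a)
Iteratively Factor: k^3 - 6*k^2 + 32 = (k - 4)*(k^2 - 2*k - 8) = (k - 4)*(k + 2)*(k - 4)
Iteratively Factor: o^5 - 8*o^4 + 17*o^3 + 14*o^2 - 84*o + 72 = (o - 3)*(o^4 - 5*o^3 + 2*o^2 + 20*o - 24) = (o - 3)*(o - 2)*(o^3 - 3*o^2 - 4*o + 12) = (o - 3)^2*(o - 2)*(o^2 - 4) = (o - 3)^2*(o - 2)*(o + 2)*(o - 2)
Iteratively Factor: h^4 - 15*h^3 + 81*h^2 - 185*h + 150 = (h - 5)*(h^3 - 10*h^2 + 31*h - 30) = (h - 5)^2*(h^2 - 5*h + 6) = (h - 5)^2*(h - 2)*(h - 3)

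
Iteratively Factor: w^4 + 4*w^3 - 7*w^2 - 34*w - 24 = (w + 2)*(w^3 + 2*w^2 - 11*w - 12) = (w - 3)*(w + 2)*(w^2 + 5*w + 4) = (w - 3)*(w + 1)*(w + 2)*(w + 4)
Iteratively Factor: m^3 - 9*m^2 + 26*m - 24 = (m - 2)*(m^2 - 7*m + 12) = (m - 4)*(m - 2)*(m - 3)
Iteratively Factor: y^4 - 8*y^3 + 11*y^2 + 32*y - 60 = (y - 2)*(y^3 - 6*y^2 - y + 30) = (y - 3)*(y - 2)*(y^2 - 3*y - 10) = (y - 3)*(y - 2)*(y + 2)*(y - 5)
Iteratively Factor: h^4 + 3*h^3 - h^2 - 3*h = (h + 3)*(h^3 - h) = (h + 1)*(h + 3)*(h^2 - h) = h*(h + 1)*(h + 3)*(h - 1)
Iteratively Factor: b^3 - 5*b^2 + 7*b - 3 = (b - 1)*(b^2 - 4*b + 3) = (b - 3)*(b - 1)*(b - 1)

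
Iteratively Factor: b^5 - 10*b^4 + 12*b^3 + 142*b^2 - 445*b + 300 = (b + 4)*(b^4 - 14*b^3 + 68*b^2 - 130*b + 75) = (b - 5)*(b + 4)*(b^3 - 9*b^2 + 23*b - 15) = (b - 5)*(b - 1)*(b + 4)*(b^2 - 8*b + 15) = (b - 5)^2*(b - 1)*(b + 4)*(b - 3)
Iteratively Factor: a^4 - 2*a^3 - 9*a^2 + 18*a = (a + 3)*(a^3 - 5*a^2 + 6*a) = a*(a + 3)*(a^2 - 5*a + 6) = a*(a - 2)*(a + 3)*(a - 3)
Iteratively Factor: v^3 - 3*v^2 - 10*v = (v - 5)*(v^2 + 2*v) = v*(v - 5)*(v + 2)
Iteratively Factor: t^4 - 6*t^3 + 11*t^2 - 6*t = (t - 2)*(t^3 - 4*t^2 + 3*t) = (t - 3)*(t - 2)*(t^2 - t) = t*(t - 3)*(t - 2)*(t - 1)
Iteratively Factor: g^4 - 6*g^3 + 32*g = (g + 2)*(g^3 - 8*g^2 + 16*g) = (g - 4)*(g + 2)*(g^2 - 4*g) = g*(g - 4)*(g + 2)*(g - 4)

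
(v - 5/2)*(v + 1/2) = v^2 - 2*v - 5/4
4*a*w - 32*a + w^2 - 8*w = (4*a + w)*(w - 8)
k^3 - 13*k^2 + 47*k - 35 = (k - 7)*(k - 5)*(k - 1)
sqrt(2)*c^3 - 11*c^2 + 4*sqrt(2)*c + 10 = (c - 5*sqrt(2))*(c - sqrt(2))*(sqrt(2)*c + 1)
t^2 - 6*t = t*(t - 6)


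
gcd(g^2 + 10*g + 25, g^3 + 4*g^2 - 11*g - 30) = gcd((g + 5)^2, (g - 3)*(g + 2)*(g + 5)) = g + 5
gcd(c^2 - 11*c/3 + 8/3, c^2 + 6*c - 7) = c - 1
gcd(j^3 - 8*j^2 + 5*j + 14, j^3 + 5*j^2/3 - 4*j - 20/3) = j - 2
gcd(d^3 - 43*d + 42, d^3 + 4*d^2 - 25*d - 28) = d + 7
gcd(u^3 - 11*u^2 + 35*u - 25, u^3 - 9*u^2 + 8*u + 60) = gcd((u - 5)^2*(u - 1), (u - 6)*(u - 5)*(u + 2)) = u - 5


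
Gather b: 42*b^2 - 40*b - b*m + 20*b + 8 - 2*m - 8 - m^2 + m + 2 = 42*b^2 + b*(-m - 20) - m^2 - m + 2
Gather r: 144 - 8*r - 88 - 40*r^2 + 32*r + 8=-40*r^2 + 24*r + 64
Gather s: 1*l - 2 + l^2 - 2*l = l^2 - l - 2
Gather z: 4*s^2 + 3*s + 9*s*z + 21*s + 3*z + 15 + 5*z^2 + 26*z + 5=4*s^2 + 24*s + 5*z^2 + z*(9*s + 29) + 20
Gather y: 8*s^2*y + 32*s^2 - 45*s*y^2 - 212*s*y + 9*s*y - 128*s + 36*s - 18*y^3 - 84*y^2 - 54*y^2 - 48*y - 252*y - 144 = 32*s^2 - 92*s - 18*y^3 + y^2*(-45*s - 138) + y*(8*s^2 - 203*s - 300) - 144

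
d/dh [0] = 0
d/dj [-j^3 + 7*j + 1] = 7 - 3*j^2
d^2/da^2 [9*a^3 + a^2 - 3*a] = 54*a + 2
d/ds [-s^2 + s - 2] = 1 - 2*s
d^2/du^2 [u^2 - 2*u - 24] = 2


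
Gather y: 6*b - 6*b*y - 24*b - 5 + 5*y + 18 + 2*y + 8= -18*b + y*(7 - 6*b) + 21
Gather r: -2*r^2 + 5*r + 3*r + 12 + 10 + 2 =-2*r^2 + 8*r + 24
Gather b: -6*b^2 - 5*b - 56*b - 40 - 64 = -6*b^2 - 61*b - 104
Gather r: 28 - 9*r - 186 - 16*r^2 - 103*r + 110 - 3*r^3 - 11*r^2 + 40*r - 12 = -3*r^3 - 27*r^2 - 72*r - 60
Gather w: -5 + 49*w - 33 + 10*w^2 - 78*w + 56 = 10*w^2 - 29*w + 18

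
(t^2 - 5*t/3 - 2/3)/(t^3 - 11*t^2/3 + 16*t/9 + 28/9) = 3*(3*t + 1)/(9*t^2 - 15*t - 14)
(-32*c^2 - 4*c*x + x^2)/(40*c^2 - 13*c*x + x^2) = (4*c + x)/(-5*c + x)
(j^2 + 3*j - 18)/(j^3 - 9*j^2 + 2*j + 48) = (j + 6)/(j^2 - 6*j - 16)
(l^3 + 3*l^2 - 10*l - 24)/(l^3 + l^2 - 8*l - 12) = (l + 4)/(l + 2)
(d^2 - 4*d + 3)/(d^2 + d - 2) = (d - 3)/(d + 2)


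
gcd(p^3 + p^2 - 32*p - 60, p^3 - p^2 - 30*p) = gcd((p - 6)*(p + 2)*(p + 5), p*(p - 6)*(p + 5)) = p^2 - p - 30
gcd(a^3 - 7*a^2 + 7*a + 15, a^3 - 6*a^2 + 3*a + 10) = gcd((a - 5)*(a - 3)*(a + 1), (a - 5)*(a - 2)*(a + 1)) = a^2 - 4*a - 5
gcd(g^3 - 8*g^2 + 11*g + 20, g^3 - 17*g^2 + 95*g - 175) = g - 5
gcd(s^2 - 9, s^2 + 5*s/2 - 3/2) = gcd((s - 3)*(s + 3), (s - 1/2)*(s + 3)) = s + 3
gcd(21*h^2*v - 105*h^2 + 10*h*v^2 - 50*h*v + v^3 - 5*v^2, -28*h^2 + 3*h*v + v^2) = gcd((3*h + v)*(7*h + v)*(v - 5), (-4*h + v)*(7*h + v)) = 7*h + v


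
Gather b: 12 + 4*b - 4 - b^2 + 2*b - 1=-b^2 + 6*b + 7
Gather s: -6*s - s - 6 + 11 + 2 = 7 - 7*s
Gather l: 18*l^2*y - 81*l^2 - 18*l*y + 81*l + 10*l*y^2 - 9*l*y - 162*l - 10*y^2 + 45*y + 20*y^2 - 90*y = l^2*(18*y - 81) + l*(10*y^2 - 27*y - 81) + 10*y^2 - 45*y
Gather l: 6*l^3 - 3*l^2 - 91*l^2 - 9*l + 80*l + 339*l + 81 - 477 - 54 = 6*l^3 - 94*l^2 + 410*l - 450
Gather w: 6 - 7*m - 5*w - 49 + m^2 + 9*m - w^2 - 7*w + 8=m^2 + 2*m - w^2 - 12*w - 35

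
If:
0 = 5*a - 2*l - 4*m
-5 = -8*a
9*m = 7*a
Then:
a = 5/8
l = 85/144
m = 35/72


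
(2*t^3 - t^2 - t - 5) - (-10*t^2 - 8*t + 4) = 2*t^3 + 9*t^2 + 7*t - 9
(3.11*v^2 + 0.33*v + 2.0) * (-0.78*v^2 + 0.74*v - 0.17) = -2.4258*v^4 + 2.044*v^3 - 1.8445*v^2 + 1.4239*v - 0.34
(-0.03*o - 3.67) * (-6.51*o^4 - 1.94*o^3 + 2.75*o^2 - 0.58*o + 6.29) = 0.1953*o^5 + 23.9499*o^4 + 7.0373*o^3 - 10.0751*o^2 + 1.9399*o - 23.0843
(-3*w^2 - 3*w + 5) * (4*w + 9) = -12*w^3 - 39*w^2 - 7*w + 45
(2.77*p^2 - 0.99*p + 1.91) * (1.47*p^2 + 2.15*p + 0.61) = 4.0719*p^4 + 4.5002*p^3 + 2.3689*p^2 + 3.5026*p + 1.1651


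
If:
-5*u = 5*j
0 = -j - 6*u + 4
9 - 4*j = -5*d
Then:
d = -61/25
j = -4/5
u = 4/5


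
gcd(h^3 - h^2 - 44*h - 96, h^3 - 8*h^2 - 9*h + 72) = h^2 - 5*h - 24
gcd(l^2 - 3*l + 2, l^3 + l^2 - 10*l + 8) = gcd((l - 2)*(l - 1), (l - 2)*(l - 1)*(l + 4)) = l^2 - 3*l + 2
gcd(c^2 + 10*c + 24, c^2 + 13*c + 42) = c + 6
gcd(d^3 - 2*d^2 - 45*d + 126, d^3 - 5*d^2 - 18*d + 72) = d^2 - 9*d + 18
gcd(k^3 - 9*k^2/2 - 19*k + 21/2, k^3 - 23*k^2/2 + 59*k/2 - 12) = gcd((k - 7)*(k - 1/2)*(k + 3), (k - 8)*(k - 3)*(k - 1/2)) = k - 1/2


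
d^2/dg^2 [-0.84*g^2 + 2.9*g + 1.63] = -1.68000000000000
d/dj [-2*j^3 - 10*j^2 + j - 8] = -6*j^2 - 20*j + 1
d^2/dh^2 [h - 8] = 0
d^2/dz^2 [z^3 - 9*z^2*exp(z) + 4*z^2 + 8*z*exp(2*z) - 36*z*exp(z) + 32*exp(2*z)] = -9*z^2*exp(z) + 32*z*exp(2*z) - 72*z*exp(z) + 6*z + 160*exp(2*z) - 90*exp(z) + 8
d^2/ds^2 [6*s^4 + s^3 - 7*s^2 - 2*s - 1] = 72*s^2 + 6*s - 14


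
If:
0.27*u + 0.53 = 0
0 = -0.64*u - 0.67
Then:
No Solution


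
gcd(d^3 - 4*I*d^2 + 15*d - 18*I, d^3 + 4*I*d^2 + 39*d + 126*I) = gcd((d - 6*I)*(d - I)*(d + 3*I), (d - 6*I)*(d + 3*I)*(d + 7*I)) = d^2 - 3*I*d + 18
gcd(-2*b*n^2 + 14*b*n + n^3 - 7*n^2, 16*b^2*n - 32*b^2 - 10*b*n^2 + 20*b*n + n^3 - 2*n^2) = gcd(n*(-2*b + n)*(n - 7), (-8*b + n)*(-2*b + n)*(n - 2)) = 2*b - n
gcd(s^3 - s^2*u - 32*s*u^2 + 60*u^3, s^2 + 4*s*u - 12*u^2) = s^2 + 4*s*u - 12*u^2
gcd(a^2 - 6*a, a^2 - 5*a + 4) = 1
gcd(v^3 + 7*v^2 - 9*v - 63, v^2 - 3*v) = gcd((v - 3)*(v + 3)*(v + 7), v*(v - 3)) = v - 3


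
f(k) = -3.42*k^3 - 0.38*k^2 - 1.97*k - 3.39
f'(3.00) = -96.59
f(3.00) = -105.06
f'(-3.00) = -92.03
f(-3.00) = 91.44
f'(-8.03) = -657.44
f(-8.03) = 1758.74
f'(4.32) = -196.73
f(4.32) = -294.72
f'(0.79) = -8.97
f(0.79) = -6.87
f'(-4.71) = -226.00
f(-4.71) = 354.80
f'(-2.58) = -68.30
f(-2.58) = 57.90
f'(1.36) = -21.98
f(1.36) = -15.37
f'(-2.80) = -80.28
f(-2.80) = 74.22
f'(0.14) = -2.28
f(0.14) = -3.68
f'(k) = -10.26*k^2 - 0.76*k - 1.97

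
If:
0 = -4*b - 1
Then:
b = -1/4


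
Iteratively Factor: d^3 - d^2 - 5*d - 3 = (d + 1)*(d^2 - 2*d - 3) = (d - 3)*(d + 1)*(d + 1)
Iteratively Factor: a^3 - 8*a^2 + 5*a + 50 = (a + 2)*(a^2 - 10*a + 25) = (a - 5)*(a + 2)*(a - 5)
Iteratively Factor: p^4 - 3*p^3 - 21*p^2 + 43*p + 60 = (p - 5)*(p^3 + 2*p^2 - 11*p - 12) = (p - 5)*(p - 3)*(p^2 + 5*p + 4) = (p - 5)*(p - 3)*(p + 4)*(p + 1)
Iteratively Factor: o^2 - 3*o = (o)*(o - 3)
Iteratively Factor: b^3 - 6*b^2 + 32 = (b + 2)*(b^2 - 8*b + 16) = (b - 4)*(b + 2)*(b - 4)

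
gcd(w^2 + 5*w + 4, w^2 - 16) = w + 4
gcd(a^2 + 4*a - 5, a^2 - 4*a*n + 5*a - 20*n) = a + 5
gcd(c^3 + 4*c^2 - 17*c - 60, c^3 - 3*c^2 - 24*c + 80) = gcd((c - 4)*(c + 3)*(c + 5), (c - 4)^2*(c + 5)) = c^2 + c - 20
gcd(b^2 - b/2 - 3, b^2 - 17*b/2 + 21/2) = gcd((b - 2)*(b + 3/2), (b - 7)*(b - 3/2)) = 1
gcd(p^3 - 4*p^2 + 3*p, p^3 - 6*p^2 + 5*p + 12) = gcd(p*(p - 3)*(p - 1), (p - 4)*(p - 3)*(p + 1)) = p - 3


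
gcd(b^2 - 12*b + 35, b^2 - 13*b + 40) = b - 5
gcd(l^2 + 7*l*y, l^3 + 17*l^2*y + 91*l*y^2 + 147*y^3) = l + 7*y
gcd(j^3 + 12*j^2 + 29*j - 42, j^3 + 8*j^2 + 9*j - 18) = j^2 + 5*j - 6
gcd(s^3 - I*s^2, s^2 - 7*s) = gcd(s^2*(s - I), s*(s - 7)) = s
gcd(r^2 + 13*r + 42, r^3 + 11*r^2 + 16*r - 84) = r^2 + 13*r + 42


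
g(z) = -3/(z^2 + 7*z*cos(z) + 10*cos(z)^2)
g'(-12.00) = 0.01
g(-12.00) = -0.04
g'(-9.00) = -0.00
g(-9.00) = -0.02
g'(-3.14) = -0.02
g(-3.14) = -0.07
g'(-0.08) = 0.28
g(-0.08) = -0.32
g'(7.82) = -0.03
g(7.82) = -0.05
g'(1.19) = -0.83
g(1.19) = -0.51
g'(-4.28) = 0.07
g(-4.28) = -0.09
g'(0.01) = 0.20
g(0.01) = -0.30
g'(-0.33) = 0.72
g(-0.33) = -0.44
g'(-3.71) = 0.02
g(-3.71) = -0.07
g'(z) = -3*(7*z*sin(z) - 2*z + 20*sin(z)*cos(z) - 7*cos(z))/(z^2 + 7*z*cos(z) + 10*cos(z)^2)^2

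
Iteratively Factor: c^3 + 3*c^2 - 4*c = (c + 4)*(c^2 - c) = c*(c + 4)*(c - 1)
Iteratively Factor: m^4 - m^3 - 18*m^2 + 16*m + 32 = (m - 2)*(m^3 + m^2 - 16*m - 16) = (m - 4)*(m - 2)*(m^2 + 5*m + 4) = (m - 4)*(m - 2)*(m + 1)*(m + 4)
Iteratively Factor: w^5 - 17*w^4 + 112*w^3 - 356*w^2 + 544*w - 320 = (w - 2)*(w^4 - 15*w^3 + 82*w^2 - 192*w + 160) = (w - 5)*(w - 2)*(w^3 - 10*w^2 + 32*w - 32) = (w - 5)*(w - 4)*(w - 2)*(w^2 - 6*w + 8) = (w - 5)*(w - 4)*(w - 2)^2*(w - 4)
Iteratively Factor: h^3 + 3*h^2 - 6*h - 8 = (h + 4)*(h^2 - h - 2) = (h - 2)*(h + 4)*(h + 1)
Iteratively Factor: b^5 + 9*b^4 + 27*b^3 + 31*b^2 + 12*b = (b + 4)*(b^4 + 5*b^3 + 7*b^2 + 3*b) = (b + 3)*(b + 4)*(b^3 + 2*b^2 + b) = b*(b + 3)*(b + 4)*(b^2 + 2*b + 1) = b*(b + 1)*(b + 3)*(b + 4)*(b + 1)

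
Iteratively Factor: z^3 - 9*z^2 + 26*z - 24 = (z - 3)*(z^2 - 6*z + 8) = (z - 4)*(z - 3)*(z - 2)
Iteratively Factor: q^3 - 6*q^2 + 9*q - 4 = (q - 1)*(q^2 - 5*q + 4) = (q - 1)^2*(q - 4)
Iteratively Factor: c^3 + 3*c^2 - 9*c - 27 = (c + 3)*(c^2 - 9) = (c - 3)*(c + 3)*(c + 3)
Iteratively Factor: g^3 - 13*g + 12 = (g + 4)*(g^2 - 4*g + 3) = (g - 3)*(g + 4)*(g - 1)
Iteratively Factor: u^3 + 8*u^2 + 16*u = (u + 4)*(u^2 + 4*u) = u*(u + 4)*(u + 4)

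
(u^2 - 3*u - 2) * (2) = 2*u^2 - 6*u - 4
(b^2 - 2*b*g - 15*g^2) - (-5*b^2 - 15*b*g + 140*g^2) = 6*b^2 + 13*b*g - 155*g^2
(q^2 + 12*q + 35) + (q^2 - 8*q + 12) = 2*q^2 + 4*q + 47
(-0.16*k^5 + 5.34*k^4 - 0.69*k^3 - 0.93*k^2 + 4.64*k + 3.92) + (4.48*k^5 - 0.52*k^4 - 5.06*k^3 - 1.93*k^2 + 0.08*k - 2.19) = 4.32*k^5 + 4.82*k^4 - 5.75*k^3 - 2.86*k^2 + 4.72*k + 1.73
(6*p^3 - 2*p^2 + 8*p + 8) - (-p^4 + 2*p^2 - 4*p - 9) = p^4 + 6*p^3 - 4*p^2 + 12*p + 17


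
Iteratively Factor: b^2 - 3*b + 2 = (b - 2)*(b - 1)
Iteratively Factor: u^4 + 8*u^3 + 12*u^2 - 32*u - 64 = (u + 2)*(u^3 + 6*u^2 - 32) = (u - 2)*(u + 2)*(u^2 + 8*u + 16) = (u - 2)*(u + 2)*(u + 4)*(u + 4)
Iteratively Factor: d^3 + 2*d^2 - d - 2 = (d + 1)*(d^2 + d - 2) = (d + 1)*(d + 2)*(d - 1)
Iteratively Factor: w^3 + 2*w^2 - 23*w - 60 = (w - 5)*(w^2 + 7*w + 12) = (w - 5)*(w + 4)*(w + 3)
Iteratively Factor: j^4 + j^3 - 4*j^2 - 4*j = (j - 2)*(j^3 + 3*j^2 + 2*j) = (j - 2)*(j + 2)*(j^2 + j) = (j - 2)*(j + 1)*(j + 2)*(j)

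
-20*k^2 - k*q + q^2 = (-5*k + q)*(4*k + q)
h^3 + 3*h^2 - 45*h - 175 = (h - 7)*(h + 5)^2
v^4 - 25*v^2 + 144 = (v - 4)*(v - 3)*(v + 3)*(v + 4)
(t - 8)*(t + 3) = t^2 - 5*t - 24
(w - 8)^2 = w^2 - 16*w + 64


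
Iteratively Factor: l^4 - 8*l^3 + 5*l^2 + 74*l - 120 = (l - 2)*(l^3 - 6*l^2 - 7*l + 60) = (l - 5)*(l - 2)*(l^2 - l - 12) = (l - 5)*(l - 2)*(l + 3)*(l - 4)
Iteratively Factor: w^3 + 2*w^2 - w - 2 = (w + 1)*(w^2 + w - 2) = (w - 1)*(w + 1)*(w + 2)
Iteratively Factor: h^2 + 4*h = (h + 4)*(h)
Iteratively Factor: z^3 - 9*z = (z - 3)*(z^2 + 3*z) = (z - 3)*(z + 3)*(z)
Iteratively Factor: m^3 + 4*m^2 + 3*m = (m + 1)*(m^2 + 3*m) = m*(m + 1)*(m + 3)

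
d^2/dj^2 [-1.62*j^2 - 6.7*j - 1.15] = -3.24000000000000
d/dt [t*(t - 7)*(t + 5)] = 3*t^2 - 4*t - 35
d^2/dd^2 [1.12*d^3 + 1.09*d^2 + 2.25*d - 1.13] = 6.72*d + 2.18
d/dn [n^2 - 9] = 2*n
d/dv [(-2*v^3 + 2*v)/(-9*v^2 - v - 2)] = 2*(9*v^4 + 2*v^3 + 15*v^2 - 2)/(81*v^4 + 18*v^3 + 37*v^2 + 4*v + 4)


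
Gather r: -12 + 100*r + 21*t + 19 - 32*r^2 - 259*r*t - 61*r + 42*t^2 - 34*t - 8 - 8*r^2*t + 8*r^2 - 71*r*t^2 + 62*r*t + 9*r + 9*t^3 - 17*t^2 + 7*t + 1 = r^2*(-8*t - 24) + r*(-71*t^2 - 197*t + 48) + 9*t^3 + 25*t^2 - 6*t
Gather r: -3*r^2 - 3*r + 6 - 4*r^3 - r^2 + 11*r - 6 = -4*r^3 - 4*r^2 + 8*r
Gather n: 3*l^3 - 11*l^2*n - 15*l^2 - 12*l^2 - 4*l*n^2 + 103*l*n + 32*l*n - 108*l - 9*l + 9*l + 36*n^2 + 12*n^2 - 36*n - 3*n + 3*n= 3*l^3 - 27*l^2 - 108*l + n^2*(48 - 4*l) + n*(-11*l^2 + 135*l - 36)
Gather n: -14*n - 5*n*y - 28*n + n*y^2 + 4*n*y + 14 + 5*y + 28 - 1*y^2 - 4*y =n*(y^2 - y - 42) - y^2 + y + 42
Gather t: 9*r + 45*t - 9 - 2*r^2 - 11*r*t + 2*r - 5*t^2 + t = -2*r^2 + 11*r - 5*t^2 + t*(46 - 11*r) - 9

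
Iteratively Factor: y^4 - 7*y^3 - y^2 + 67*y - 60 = (y + 3)*(y^3 - 10*y^2 + 29*y - 20) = (y - 4)*(y + 3)*(y^2 - 6*y + 5) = (y - 4)*(y - 1)*(y + 3)*(y - 5)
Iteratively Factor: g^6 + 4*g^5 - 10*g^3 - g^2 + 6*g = (g + 2)*(g^5 + 2*g^4 - 4*g^3 - 2*g^2 + 3*g) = (g + 2)*(g + 3)*(g^4 - g^3 - g^2 + g) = g*(g + 2)*(g + 3)*(g^3 - g^2 - g + 1) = g*(g - 1)*(g + 2)*(g + 3)*(g^2 - 1) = g*(g - 1)*(g + 1)*(g + 2)*(g + 3)*(g - 1)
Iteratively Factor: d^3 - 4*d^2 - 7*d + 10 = (d - 1)*(d^2 - 3*d - 10) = (d - 5)*(d - 1)*(d + 2)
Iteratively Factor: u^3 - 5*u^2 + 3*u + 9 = (u - 3)*(u^2 - 2*u - 3) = (u - 3)^2*(u + 1)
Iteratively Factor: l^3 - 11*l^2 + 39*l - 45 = (l - 3)*(l^2 - 8*l + 15) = (l - 5)*(l - 3)*(l - 3)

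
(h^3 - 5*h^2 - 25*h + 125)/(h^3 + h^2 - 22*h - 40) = (h^2 - 25)/(h^2 + 6*h + 8)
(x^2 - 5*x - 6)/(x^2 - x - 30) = (x + 1)/(x + 5)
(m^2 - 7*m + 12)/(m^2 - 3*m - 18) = (-m^2 + 7*m - 12)/(-m^2 + 3*m + 18)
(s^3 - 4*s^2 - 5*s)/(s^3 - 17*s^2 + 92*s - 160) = s*(s + 1)/(s^2 - 12*s + 32)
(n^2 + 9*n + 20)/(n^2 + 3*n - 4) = (n + 5)/(n - 1)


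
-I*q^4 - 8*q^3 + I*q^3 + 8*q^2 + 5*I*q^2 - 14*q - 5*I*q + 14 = (q - 7*I)*(q - 2*I)*(q + I)*(-I*q + I)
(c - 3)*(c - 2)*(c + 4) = c^3 - c^2 - 14*c + 24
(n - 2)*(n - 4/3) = n^2 - 10*n/3 + 8/3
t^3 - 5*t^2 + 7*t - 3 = (t - 3)*(t - 1)^2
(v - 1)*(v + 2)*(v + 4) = v^3 + 5*v^2 + 2*v - 8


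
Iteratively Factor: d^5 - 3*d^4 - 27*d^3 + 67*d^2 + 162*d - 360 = (d - 5)*(d^4 + 2*d^3 - 17*d^2 - 18*d + 72) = (d - 5)*(d + 3)*(d^3 - d^2 - 14*d + 24) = (d - 5)*(d - 2)*(d + 3)*(d^2 + d - 12) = (d - 5)*(d - 3)*(d - 2)*(d + 3)*(d + 4)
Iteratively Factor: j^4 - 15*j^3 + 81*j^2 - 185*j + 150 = (j - 2)*(j^3 - 13*j^2 + 55*j - 75) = (j - 5)*(j - 2)*(j^2 - 8*j + 15) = (j - 5)^2*(j - 2)*(j - 3)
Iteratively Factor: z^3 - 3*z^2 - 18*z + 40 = (z - 5)*(z^2 + 2*z - 8) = (z - 5)*(z - 2)*(z + 4)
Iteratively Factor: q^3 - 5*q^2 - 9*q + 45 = (q - 3)*(q^2 - 2*q - 15) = (q - 5)*(q - 3)*(q + 3)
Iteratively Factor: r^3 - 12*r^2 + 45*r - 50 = (r - 2)*(r^2 - 10*r + 25) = (r - 5)*(r - 2)*(r - 5)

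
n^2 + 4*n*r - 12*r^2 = (n - 2*r)*(n + 6*r)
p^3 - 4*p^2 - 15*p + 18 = (p - 6)*(p - 1)*(p + 3)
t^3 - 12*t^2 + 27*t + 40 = (t - 8)*(t - 5)*(t + 1)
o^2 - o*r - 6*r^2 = (o - 3*r)*(o + 2*r)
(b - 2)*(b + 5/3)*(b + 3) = b^3 + 8*b^2/3 - 13*b/3 - 10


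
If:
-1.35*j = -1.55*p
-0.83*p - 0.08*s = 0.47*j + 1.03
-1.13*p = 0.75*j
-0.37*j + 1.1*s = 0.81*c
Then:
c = -17.48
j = 0.00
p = 0.00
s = -12.88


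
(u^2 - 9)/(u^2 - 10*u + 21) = (u + 3)/(u - 7)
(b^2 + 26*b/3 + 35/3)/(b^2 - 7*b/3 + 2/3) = (3*b^2 + 26*b + 35)/(3*b^2 - 7*b + 2)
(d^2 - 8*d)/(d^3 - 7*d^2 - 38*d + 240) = d/(d^2 + d - 30)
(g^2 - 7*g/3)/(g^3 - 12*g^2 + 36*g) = (g - 7/3)/(g^2 - 12*g + 36)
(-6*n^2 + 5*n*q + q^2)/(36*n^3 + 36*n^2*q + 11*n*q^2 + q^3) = (-n + q)/(6*n^2 + 5*n*q + q^2)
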